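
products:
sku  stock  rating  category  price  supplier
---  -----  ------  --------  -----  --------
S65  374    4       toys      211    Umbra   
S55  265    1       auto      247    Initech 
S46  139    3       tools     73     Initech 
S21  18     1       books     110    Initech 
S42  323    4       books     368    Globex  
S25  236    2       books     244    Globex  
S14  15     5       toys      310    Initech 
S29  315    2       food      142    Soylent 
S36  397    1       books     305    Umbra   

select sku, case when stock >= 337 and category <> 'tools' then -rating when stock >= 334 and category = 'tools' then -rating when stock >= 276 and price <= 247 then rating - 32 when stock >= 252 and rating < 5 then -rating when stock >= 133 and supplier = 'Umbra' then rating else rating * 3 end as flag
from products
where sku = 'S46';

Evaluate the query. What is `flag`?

9

sku = S46: stock=139, rating=3, category=tools, price=73, supplier=Initech.
stock >= 337 and category <> 'tools' → false
stock >= 334 and category = 'tools' → false
stock >= 276 and price <= 247 → false
stock >= 252 and rating < 5 → false
stock >= 133 and supplier = 'Umbra' → false
No prior WHEN matched → ELSE → 9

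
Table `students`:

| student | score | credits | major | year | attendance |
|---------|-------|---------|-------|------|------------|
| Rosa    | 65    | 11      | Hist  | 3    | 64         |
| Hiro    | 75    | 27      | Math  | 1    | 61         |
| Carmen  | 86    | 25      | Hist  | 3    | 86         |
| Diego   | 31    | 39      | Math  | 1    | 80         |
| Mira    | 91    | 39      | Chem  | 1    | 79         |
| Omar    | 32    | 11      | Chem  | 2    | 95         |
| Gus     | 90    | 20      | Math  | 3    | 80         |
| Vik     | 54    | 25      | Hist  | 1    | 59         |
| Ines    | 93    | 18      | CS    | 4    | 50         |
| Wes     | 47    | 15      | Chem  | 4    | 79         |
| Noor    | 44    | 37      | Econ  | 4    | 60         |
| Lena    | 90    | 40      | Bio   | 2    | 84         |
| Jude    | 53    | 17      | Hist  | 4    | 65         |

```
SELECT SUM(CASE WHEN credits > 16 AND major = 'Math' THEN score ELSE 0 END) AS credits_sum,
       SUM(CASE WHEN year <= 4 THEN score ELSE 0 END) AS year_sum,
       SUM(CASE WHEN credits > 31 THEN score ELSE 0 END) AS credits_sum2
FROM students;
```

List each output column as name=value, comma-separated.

credits_sum=196, year_sum=851, credits_sum2=256

[credits_sum: credits > 16 AND major = 'Math']
student=Rosa: ✗
student=Hiro: ✓ → 75
student=Carmen: ✗
student=Diego: ✓ → 31
student=Mira: ✗
student=Omar: ✗
student=Gus: ✓ → 90
student=Vik: ✗
student=Ines: ✗
student=Wes: ✗
student=Noor: ✗
student=Lena: ✗
student=Jude: ✗
credits_sum = 75 + 31 + 90 = 196
—
[year_sum: year <= 4]
student=Rosa: ✓ → 65
student=Hiro: ✓ → 75
student=Carmen: ✓ → 86
student=Diego: ✓ → 31
student=Mira: ✓ → 91
student=Omar: ✓ → 32
student=Gus: ✓ → 90
student=Vik: ✓ → 54
student=Ines: ✓ → 93
student=Wes: ✓ → 47
student=Noor: ✓ → 44
student=Lena: ✓ → 90
student=Jude: ✓ → 53
year_sum = 65 + 75 + 86 + 31 + 91 + 32 + 90 + 54 + 93 + 47 + 44 + 90 + 53 = 851
—
[credits_sum2: credits > 31]
student=Rosa: ✗
student=Hiro: ✗
student=Carmen: ✗
student=Diego: ✓ → 31
student=Mira: ✓ → 91
student=Omar: ✗
student=Gus: ✗
student=Vik: ✗
student=Ines: ✗
student=Wes: ✗
student=Noor: ✓ → 44
student=Lena: ✓ → 90
student=Jude: ✗
credits_sum2 = 31 + 91 + 44 + 90 = 256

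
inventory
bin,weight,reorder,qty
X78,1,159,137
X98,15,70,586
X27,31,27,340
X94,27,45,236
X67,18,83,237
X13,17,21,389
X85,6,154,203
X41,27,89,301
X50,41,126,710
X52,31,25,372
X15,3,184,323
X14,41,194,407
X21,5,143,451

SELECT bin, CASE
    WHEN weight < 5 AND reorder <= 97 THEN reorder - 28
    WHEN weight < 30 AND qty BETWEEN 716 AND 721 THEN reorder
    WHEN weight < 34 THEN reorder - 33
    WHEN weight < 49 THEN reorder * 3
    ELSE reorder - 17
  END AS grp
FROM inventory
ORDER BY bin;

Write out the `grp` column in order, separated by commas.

-12, 582, 151, 110, -6, 56, 378, -8, 50, 126, 121, 12, 37

bin=X13: weight < 34 → -12
bin=X14: weight < 49 → 582
bin=X15: weight < 34 → 151
bin=X21: weight < 34 → 110
bin=X27: weight < 34 → -6
bin=X41: weight < 34 → 56
bin=X50: weight < 49 → 378
bin=X52: weight < 34 → -8
bin=X67: weight < 34 → 50
bin=X78: weight < 34 → 126
bin=X85: weight < 34 → 121
bin=X94: weight < 34 → 12
bin=X98: weight < 34 → 37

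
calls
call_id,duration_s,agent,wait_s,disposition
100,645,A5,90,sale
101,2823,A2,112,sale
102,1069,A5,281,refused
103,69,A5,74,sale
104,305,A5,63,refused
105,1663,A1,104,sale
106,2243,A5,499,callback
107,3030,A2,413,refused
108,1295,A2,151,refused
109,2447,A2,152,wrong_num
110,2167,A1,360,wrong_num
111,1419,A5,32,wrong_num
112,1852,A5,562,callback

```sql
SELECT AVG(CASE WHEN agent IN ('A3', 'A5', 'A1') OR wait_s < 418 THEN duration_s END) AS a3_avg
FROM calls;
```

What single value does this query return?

call_id=100: ✓ → 645
call_id=101: ✓ → 2823
call_id=102: ✓ → 1069
call_id=103: ✓ → 69
call_id=104: ✓ → 305
call_id=105: ✓ → 1663
call_id=106: ✓ → 2243
call_id=107: ✓ → 3030
call_id=108: ✓ → 1295
call_id=109: ✓ → 2447
call_id=110: ✓ → 2167
call_id=111: ✓ → 1419
call_id=112: ✓ → 1852
a3_avg = (645 + 2823 + 1069 + 69 + 305 + 1663 + 2243 + 3030 + 1295 + 2447 + 2167 + 1419 + 1852) / 13 = 1617.4615384615

1617.4615384615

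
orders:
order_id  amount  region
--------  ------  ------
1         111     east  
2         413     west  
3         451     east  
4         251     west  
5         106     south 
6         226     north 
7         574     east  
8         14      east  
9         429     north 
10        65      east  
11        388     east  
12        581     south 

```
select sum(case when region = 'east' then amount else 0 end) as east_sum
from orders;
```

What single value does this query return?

order_id=1: ✓ → 111
order_id=2: ✗
order_id=3: ✓ → 451
order_id=4: ✗
order_id=5: ✗
order_id=6: ✗
order_id=7: ✓ → 574
order_id=8: ✓ → 14
order_id=9: ✗
order_id=10: ✓ → 65
order_id=11: ✓ → 388
order_id=12: ✗
east_sum = 111 + 451 + 574 + 14 + 65 + 388 = 1603

1603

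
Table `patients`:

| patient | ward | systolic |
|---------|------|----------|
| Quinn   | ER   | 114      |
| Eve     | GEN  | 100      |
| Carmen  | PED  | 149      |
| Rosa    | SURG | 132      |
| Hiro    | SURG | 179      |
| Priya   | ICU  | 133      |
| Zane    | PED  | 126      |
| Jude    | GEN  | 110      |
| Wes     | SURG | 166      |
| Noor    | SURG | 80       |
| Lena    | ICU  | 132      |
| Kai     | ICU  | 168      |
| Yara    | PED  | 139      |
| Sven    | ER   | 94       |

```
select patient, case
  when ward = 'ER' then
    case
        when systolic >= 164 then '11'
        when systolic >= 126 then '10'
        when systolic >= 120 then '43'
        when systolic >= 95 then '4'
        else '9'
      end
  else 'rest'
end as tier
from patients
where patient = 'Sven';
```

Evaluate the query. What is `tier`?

patient = Sven: ward=ER, systolic=94.
ward='ER' → inner[ELSE] → 9

9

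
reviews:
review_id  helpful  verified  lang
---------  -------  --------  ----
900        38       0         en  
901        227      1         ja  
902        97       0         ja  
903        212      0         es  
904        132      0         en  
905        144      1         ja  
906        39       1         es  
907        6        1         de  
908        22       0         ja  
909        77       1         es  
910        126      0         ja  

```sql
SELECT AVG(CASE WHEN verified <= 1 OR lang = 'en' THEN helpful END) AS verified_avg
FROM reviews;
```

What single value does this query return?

review_id=900: ✓ → 38
review_id=901: ✓ → 227
review_id=902: ✓ → 97
review_id=903: ✓ → 212
review_id=904: ✓ → 132
review_id=905: ✓ → 144
review_id=906: ✓ → 39
review_id=907: ✓ → 6
review_id=908: ✓ → 22
review_id=909: ✓ → 77
review_id=910: ✓ → 126
verified_avg = (38 + 227 + 97 + 212 + 132 + 144 + 39 + 6 + 22 + 77 + 126) / 11 = 101.8181818182

101.8181818182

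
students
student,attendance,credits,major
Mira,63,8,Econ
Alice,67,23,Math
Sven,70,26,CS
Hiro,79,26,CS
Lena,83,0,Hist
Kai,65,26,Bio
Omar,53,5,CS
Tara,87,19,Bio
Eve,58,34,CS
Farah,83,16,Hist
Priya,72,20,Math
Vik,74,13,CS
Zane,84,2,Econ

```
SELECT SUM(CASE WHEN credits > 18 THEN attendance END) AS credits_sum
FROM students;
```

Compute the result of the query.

498

student=Mira: ✗
student=Alice: ✓ → 67
student=Sven: ✓ → 70
student=Hiro: ✓ → 79
student=Lena: ✗
student=Kai: ✓ → 65
student=Omar: ✗
student=Tara: ✓ → 87
student=Eve: ✓ → 58
student=Farah: ✗
student=Priya: ✓ → 72
student=Vik: ✗
student=Zane: ✗
credits_sum = 67 + 70 + 79 + 65 + 87 + 58 + 72 = 498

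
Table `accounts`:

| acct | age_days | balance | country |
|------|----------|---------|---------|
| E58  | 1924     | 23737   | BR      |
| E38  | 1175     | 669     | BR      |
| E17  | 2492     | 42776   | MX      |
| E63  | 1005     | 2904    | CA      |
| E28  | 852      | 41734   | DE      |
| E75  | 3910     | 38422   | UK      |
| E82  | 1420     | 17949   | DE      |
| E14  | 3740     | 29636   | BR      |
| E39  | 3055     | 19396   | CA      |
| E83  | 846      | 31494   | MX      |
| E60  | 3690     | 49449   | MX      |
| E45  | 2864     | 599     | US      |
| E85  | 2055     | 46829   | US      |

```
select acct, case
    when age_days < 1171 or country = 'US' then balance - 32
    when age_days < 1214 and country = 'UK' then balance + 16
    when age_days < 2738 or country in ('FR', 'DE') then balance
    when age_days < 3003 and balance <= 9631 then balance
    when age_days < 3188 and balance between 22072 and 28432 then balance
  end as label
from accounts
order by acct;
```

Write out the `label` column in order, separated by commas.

acct=E14: (no match → NULL) → NULL
acct=E17: age_days < 2738 or country in ('FR', 'DE') → 42776
acct=E28: age_days < 1171 or country = 'US' → 41702
acct=E38: age_days < 2738 or country in ('FR', 'DE') → 669
acct=E39: (no match → NULL) → NULL
acct=E45: age_days < 1171 or country = 'US' → 567
acct=E58: age_days < 2738 or country in ('FR', 'DE') → 23737
acct=E60: (no match → NULL) → NULL
acct=E63: age_days < 1171 or country = 'US' → 2872
acct=E75: (no match → NULL) → NULL
acct=E82: age_days < 2738 or country in ('FR', 'DE') → 17949
acct=E83: age_days < 1171 or country = 'US' → 31462
acct=E85: age_days < 1171 or country = 'US' → 46797

NULL, 42776, 41702, 669, NULL, 567, 23737, NULL, 2872, NULL, 17949, 31462, 46797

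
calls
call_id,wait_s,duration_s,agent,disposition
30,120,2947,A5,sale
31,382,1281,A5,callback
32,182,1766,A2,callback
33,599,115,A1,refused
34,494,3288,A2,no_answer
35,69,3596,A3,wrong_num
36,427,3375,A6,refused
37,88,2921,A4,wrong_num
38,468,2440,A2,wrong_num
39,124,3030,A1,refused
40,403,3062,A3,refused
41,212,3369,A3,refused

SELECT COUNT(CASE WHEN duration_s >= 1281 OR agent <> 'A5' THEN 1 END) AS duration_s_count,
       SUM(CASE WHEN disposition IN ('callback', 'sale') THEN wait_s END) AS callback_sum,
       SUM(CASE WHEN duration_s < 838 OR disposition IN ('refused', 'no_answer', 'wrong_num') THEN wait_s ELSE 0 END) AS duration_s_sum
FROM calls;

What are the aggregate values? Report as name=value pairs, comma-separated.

[duration_s_count: duration_s >= 1281 OR agent <> 'A5']
call_id=30: ✓ → 1
call_id=31: ✓ → 1
call_id=32: ✓ → 1
call_id=33: ✓ → 1
call_id=34: ✓ → 1
call_id=35: ✓ → 1
call_id=36: ✓ → 1
call_id=37: ✓ → 1
call_id=38: ✓ → 1
call_id=39: ✓ → 1
call_id=40: ✓ → 1
call_id=41: ✓ → 1
duration_s_count = COUNT(1, 1, 1, 1, 1, 1, 1, 1, 1, 1, 1, 1) = 12
—
[callback_sum: disposition IN ('callback', 'sale')]
call_id=30: ✓ → 120
call_id=31: ✓ → 382
call_id=32: ✓ → 182
call_id=33: ✗
call_id=34: ✗
call_id=35: ✗
call_id=36: ✗
call_id=37: ✗
call_id=38: ✗
call_id=39: ✗
call_id=40: ✗
call_id=41: ✗
callback_sum = 120 + 382 + 182 = 684
—
[duration_s_sum: duration_s < 838 OR disposition IN ('refused', 'no_answer', 'wrong_num')]
call_id=30: ✗
call_id=31: ✗
call_id=32: ✗
call_id=33: ✓ → 599
call_id=34: ✓ → 494
call_id=35: ✓ → 69
call_id=36: ✓ → 427
call_id=37: ✓ → 88
call_id=38: ✓ → 468
call_id=39: ✓ → 124
call_id=40: ✓ → 403
call_id=41: ✓ → 212
duration_s_sum = 599 + 494 + 69 + 427 + 88 + 468 + 124 + 403 + 212 = 2884

duration_s_count=12, callback_sum=684, duration_s_sum=2884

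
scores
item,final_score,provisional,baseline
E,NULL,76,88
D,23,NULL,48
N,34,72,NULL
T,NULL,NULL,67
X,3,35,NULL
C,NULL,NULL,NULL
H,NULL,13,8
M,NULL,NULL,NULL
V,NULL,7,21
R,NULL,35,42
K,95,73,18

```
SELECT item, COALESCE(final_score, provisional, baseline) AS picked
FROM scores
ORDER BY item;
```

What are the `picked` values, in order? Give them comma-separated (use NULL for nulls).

item=C: final_score=NULL, provisional=NULL, baseline=NULL (all NULL) → NULL
item=D: final_score=23 → 23
item=E: final_score=NULL, provisional=76 → 76
item=H: final_score=NULL, provisional=13 → 13
item=K: final_score=95 → 95
item=M: final_score=NULL, provisional=NULL, baseline=NULL (all NULL) → NULL
item=N: final_score=34 → 34
item=R: final_score=NULL, provisional=35 → 35
item=T: final_score=NULL, provisional=NULL, baseline=67 → 67
item=V: final_score=NULL, provisional=7 → 7
item=X: final_score=3 → 3

NULL, 23, 76, 13, 95, NULL, 34, 35, 67, 7, 3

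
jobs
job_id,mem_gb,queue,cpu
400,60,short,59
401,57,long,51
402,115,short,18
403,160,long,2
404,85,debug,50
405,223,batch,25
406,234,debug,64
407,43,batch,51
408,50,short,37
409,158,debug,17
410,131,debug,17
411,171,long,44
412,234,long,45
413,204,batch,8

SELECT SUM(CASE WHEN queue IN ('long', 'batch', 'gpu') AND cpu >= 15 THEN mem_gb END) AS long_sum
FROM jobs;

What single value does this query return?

728

job_id=400: ✗
job_id=401: ✓ → 57
job_id=402: ✗
job_id=403: ✗
job_id=404: ✗
job_id=405: ✓ → 223
job_id=406: ✗
job_id=407: ✓ → 43
job_id=408: ✗
job_id=409: ✗
job_id=410: ✗
job_id=411: ✓ → 171
job_id=412: ✓ → 234
job_id=413: ✗
long_sum = 57 + 223 + 43 + 171 + 234 = 728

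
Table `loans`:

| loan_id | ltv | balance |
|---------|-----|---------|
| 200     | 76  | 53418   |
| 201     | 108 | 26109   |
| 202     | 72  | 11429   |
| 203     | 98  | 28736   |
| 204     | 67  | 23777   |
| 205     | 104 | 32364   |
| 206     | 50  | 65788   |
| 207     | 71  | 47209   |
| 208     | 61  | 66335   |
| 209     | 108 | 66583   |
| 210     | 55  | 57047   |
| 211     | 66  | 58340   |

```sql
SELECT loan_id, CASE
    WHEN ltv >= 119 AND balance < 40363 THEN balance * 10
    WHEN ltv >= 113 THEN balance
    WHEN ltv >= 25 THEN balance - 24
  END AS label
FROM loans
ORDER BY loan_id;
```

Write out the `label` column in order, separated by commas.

loan_id=200: ltv >= 25 → 53394
loan_id=201: ltv >= 25 → 26085
loan_id=202: ltv >= 25 → 11405
loan_id=203: ltv >= 25 → 28712
loan_id=204: ltv >= 25 → 23753
loan_id=205: ltv >= 25 → 32340
loan_id=206: ltv >= 25 → 65764
loan_id=207: ltv >= 25 → 47185
loan_id=208: ltv >= 25 → 66311
loan_id=209: ltv >= 25 → 66559
loan_id=210: ltv >= 25 → 57023
loan_id=211: ltv >= 25 → 58316

53394, 26085, 11405, 28712, 23753, 32340, 65764, 47185, 66311, 66559, 57023, 58316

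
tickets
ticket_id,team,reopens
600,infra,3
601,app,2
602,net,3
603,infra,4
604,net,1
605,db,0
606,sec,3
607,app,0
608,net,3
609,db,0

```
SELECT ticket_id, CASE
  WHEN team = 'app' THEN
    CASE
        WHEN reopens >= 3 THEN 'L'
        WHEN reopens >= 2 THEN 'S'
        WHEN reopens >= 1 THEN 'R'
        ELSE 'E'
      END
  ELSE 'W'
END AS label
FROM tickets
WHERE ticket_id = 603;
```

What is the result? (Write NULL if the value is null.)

W

ticket_id = 603: team=infra, reopens=4.
team='infra' → outer ELSE → W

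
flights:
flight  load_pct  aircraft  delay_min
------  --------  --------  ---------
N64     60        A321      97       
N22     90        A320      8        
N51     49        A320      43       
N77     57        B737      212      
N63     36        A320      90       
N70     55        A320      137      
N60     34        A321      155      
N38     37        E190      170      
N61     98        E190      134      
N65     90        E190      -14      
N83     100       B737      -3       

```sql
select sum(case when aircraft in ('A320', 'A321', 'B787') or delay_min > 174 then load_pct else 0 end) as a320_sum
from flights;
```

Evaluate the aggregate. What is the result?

381

flight=N64: ✓ → 60
flight=N22: ✓ → 90
flight=N51: ✓ → 49
flight=N77: ✓ → 57
flight=N63: ✓ → 36
flight=N70: ✓ → 55
flight=N60: ✓ → 34
flight=N38: ✗
flight=N61: ✗
flight=N65: ✗
flight=N83: ✗
a320_sum = 60 + 90 + 49 + 57 + 36 + 55 + 34 = 381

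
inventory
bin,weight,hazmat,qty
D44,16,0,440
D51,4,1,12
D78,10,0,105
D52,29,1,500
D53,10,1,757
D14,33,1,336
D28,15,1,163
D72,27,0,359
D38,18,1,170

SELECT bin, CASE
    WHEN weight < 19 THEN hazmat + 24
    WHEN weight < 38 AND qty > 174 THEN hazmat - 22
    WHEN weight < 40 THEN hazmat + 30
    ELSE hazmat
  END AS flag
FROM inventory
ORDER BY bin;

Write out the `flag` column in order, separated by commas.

bin=D14: weight < 38 AND qty > 174 → -21
bin=D28: weight < 19 → 25
bin=D38: weight < 19 → 25
bin=D44: weight < 19 → 24
bin=D51: weight < 19 → 25
bin=D52: weight < 38 AND qty > 174 → -21
bin=D53: weight < 19 → 25
bin=D72: weight < 38 AND qty > 174 → -22
bin=D78: weight < 19 → 24

-21, 25, 25, 24, 25, -21, 25, -22, 24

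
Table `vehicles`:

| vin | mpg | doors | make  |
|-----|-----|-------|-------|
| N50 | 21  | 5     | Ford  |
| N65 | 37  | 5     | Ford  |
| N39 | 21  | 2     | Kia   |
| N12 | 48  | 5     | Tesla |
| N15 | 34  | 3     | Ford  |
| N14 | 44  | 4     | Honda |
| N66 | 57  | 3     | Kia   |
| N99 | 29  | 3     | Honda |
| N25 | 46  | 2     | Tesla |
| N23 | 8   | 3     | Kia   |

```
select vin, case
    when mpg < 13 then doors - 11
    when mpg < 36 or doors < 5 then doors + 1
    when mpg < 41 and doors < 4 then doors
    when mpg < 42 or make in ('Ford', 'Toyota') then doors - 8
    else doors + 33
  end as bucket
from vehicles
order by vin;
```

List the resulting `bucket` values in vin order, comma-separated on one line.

38, 5, 4, -8, 3, 3, 6, -3, 4, 4

vin=N12: ELSE → 38
vin=N14: mpg < 36 or doors < 5 → 5
vin=N15: mpg < 36 or doors < 5 → 4
vin=N23: mpg < 13 → -8
vin=N25: mpg < 36 or doors < 5 → 3
vin=N39: mpg < 36 or doors < 5 → 3
vin=N50: mpg < 36 or doors < 5 → 6
vin=N65: mpg < 42 or make in ('Ford', 'Toyota') → -3
vin=N66: mpg < 36 or doors < 5 → 4
vin=N99: mpg < 36 or doors < 5 → 4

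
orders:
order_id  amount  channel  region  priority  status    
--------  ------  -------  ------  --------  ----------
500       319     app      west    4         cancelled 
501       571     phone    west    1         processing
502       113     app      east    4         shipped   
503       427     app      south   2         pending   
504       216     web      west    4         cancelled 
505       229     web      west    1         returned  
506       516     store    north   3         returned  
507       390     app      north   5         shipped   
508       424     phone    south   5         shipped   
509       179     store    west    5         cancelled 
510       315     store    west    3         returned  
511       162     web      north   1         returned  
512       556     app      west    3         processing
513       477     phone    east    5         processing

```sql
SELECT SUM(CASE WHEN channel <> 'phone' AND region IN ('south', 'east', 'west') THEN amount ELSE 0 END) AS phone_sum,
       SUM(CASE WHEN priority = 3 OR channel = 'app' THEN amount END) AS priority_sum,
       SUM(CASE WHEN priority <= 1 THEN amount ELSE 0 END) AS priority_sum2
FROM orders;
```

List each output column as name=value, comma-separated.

phone_sum=2354, priority_sum=2636, priority_sum2=962

[phone_sum: channel <> 'phone' AND region IN ('south', 'east', 'west')]
order_id=500: ✓ → 319
order_id=501: ✗
order_id=502: ✓ → 113
order_id=503: ✓ → 427
order_id=504: ✓ → 216
order_id=505: ✓ → 229
order_id=506: ✗
order_id=507: ✗
order_id=508: ✗
order_id=509: ✓ → 179
order_id=510: ✓ → 315
order_id=511: ✗
order_id=512: ✓ → 556
order_id=513: ✗
phone_sum = 319 + 113 + 427 + 216 + 229 + 179 + 315 + 556 = 2354
—
[priority_sum: priority = 3 OR channel = 'app']
order_id=500: ✓ → 319
order_id=501: ✗
order_id=502: ✓ → 113
order_id=503: ✓ → 427
order_id=504: ✗
order_id=505: ✗
order_id=506: ✓ → 516
order_id=507: ✓ → 390
order_id=508: ✗
order_id=509: ✗
order_id=510: ✓ → 315
order_id=511: ✗
order_id=512: ✓ → 556
order_id=513: ✗
priority_sum = 319 + 113 + 427 + 516 + 390 + 315 + 556 = 2636
—
[priority_sum2: priority <= 1]
order_id=500: ✗
order_id=501: ✓ → 571
order_id=502: ✗
order_id=503: ✗
order_id=504: ✗
order_id=505: ✓ → 229
order_id=506: ✗
order_id=507: ✗
order_id=508: ✗
order_id=509: ✗
order_id=510: ✗
order_id=511: ✓ → 162
order_id=512: ✗
order_id=513: ✗
priority_sum2 = 571 + 229 + 162 = 962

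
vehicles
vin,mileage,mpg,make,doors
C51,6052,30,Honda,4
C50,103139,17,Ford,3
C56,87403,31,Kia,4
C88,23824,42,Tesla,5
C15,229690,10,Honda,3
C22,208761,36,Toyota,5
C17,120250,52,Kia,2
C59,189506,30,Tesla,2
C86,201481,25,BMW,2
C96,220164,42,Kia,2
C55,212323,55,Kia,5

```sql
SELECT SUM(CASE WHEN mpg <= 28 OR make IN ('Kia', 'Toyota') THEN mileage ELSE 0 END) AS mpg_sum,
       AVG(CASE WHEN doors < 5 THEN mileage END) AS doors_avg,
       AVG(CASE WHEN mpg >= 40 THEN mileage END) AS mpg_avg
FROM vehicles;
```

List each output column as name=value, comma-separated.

[mpg_sum: mpg <= 28 OR make IN ('Kia', 'Toyota')]
vin=C51: ✗
vin=C50: ✓ → 103139
vin=C56: ✓ → 87403
vin=C88: ✗
vin=C15: ✓ → 229690
vin=C22: ✓ → 208761
vin=C17: ✓ → 120250
vin=C59: ✗
vin=C86: ✓ → 201481
vin=C96: ✓ → 220164
vin=C55: ✓ → 212323
mpg_sum = 103139 + 87403 + 229690 + 208761 + 120250 + 201481 + 220164 + 212323 = 1383211
—
[doors_avg: doors < 5]
vin=C51: ✓ → 6052
vin=C50: ✓ → 103139
vin=C56: ✓ → 87403
vin=C88: ✗
vin=C15: ✓ → 229690
vin=C22: ✗
vin=C17: ✓ → 120250
vin=C59: ✓ → 189506
vin=C86: ✓ → 201481
vin=C96: ✓ → 220164
vin=C55: ✗
doors_avg = (6052 + 103139 + 87403 + 229690 + 120250 + 189506 + 201481 + 220164) / 8 = 144710.625
—
[mpg_avg: mpg >= 40]
vin=C51: ✗
vin=C50: ✗
vin=C56: ✗
vin=C88: ✓ → 23824
vin=C15: ✗
vin=C22: ✗
vin=C17: ✓ → 120250
vin=C59: ✗
vin=C86: ✗
vin=C96: ✓ → 220164
vin=C55: ✓ → 212323
mpg_avg = (23824 + 120250 + 220164 + 212323) / 4 = 144140.25

mpg_sum=1383211, doors_avg=144710.625, mpg_avg=144140.25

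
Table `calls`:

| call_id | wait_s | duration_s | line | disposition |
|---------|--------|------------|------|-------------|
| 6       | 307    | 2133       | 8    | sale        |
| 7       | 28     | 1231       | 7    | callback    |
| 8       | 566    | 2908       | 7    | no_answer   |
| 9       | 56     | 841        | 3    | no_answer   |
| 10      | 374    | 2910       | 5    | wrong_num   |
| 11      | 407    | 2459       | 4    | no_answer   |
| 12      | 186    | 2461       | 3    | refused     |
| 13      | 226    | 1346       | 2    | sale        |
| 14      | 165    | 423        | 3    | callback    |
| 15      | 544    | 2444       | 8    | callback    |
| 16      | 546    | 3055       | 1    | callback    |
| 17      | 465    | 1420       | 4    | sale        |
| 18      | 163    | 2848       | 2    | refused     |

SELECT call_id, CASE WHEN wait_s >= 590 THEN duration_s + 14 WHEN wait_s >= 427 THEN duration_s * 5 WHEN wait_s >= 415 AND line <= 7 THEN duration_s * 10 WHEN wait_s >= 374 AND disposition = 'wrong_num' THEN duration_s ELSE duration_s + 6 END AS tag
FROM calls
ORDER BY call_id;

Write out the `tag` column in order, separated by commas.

2139, 1237, 14540, 847, 2910, 2465, 2467, 1352, 429, 12220, 15275, 7100, 2854

call_id=6: ELSE → 2139
call_id=7: ELSE → 1237
call_id=8: wait_s >= 427 → 14540
call_id=9: ELSE → 847
call_id=10: wait_s >= 374 AND disposition = 'wrong_num' → 2910
call_id=11: ELSE → 2465
call_id=12: ELSE → 2467
call_id=13: ELSE → 1352
call_id=14: ELSE → 429
call_id=15: wait_s >= 427 → 12220
call_id=16: wait_s >= 427 → 15275
call_id=17: wait_s >= 427 → 7100
call_id=18: ELSE → 2854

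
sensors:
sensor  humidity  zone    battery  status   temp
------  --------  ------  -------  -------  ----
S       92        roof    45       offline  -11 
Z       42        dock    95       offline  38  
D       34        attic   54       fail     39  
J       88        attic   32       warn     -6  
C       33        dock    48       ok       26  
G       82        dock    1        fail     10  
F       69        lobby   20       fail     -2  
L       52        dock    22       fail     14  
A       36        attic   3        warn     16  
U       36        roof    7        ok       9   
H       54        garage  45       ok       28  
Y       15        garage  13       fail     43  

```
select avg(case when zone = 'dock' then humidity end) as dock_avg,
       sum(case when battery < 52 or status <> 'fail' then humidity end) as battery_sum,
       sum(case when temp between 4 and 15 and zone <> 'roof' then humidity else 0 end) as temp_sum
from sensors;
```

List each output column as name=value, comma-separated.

[dock_avg: zone = 'dock']
sensor=S: ✗
sensor=Z: ✓ → 42
sensor=D: ✗
sensor=J: ✗
sensor=C: ✓ → 33
sensor=G: ✓ → 82
sensor=F: ✗
sensor=L: ✓ → 52
sensor=A: ✗
sensor=U: ✗
sensor=H: ✗
sensor=Y: ✗
dock_avg = (42 + 33 + 82 + 52) / 4 = 52.25
—
[battery_sum: battery < 52 or status <> 'fail']
sensor=S: ✓ → 92
sensor=Z: ✓ → 42
sensor=D: ✗
sensor=J: ✓ → 88
sensor=C: ✓ → 33
sensor=G: ✓ → 82
sensor=F: ✓ → 69
sensor=L: ✓ → 52
sensor=A: ✓ → 36
sensor=U: ✓ → 36
sensor=H: ✓ → 54
sensor=Y: ✓ → 15
battery_sum = 92 + 42 + 88 + 33 + 82 + 69 + 52 + 36 + 36 + 54 + 15 = 599
—
[temp_sum: temp between 4 and 15 and zone <> 'roof']
sensor=S: ✗
sensor=Z: ✗
sensor=D: ✗
sensor=J: ✗
sensor=C: ✗
sensor=G: ✓ → 82
sensor=F: ✗
sensor=L: ✓ → 52
sensor=A: ✗
sensor=U: ✗
sensor=H: ✗
sensor=Y: ✗
temp_sum = 82 + 52 = 134

dock_avg=52.25, battery_sum=599, temp_sum=134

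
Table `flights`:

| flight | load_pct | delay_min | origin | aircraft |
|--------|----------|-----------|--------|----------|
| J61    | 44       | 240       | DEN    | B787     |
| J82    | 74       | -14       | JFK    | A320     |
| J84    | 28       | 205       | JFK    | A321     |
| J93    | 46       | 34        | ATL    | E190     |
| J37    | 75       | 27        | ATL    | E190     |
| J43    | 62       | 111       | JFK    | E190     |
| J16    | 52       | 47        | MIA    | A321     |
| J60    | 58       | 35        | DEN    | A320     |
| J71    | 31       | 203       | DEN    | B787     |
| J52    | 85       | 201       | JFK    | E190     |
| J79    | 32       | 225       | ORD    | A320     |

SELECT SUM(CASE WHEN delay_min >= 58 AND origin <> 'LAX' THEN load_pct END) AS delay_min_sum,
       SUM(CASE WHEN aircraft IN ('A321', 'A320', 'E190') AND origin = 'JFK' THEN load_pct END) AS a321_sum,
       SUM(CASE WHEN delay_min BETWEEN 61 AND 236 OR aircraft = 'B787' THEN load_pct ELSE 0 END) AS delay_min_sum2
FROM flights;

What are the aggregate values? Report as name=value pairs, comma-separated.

delay_min_sum=282, a321_sum=249, delay_min_sum2=282

[delay_min_sum: delay_min >= 58 AND origin <> 'LAX']
flight=J61: ✓ → 44
flight=J82: ✗
flight=J84: ✓ → 28
flight=J93: ✗
flight=J37: ✗
flight=J43: ✓ → 62
flight=J16: ✗
flight=J60: ✗
flight=J71: ✓ → 31
flight=J52: ✓ → 85
flight=J79: ✓ → 32
delay_min_sum = 44 + 28 + 62 + 31 + 85 + 32 = 282
—
[a321_sum: aircraft IN ('A321', 'A320', 'E190') AND origin = 'JFK']
flight=J61: ✗
flight=J82: ✓ → 74
flight=J84: ✓ → 28
flight=J93: ✗
flight=J37: ✗
flight=J43: ✓ → 62
flight=J16: ✗
flight=J60: ✗
flight=J71: ✗
flight=J52: ✓ → 85
flight=J79: ✗
a321_sum = 74 + 28 + 62 + 85 = 249
—
[delay_min_sum2: delay_min BETWEEN 61 AND 236 OR aircraft = 'B787']
flight=J61: ✓ → 44
flight=J82: ✗
flight=J84: ✓ → 28
flight=J93: ✗
flight=J37: ✗
flight=J43: ✓ → 62
flight=J16: ✗
flight=J60: ✗
flight=J71: ✓ → 31
flight=J52: ✓ → 85
flight=J79: ✓ → 32
delay_min_sum2 = 44 + 28 + 62 + 31 + 85 + 32 = 282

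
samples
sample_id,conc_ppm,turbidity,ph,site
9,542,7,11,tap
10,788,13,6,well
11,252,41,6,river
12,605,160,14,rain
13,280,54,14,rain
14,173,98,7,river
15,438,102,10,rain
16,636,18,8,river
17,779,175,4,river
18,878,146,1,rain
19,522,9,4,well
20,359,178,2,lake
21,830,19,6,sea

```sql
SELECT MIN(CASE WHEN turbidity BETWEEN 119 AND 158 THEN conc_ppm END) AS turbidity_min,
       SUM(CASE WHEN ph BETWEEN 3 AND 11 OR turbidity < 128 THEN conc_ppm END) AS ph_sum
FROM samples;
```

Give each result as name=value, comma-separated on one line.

[turbidity_min: turbidity BETWEEN 119 AND 158]
sample_id=9: ✗
sample_id=10: ✗
sample_id=11: ✗
sample_id=12: ✗
sample_id=13: ✗
sample_id=14: ✗
sample_id=15: ✗
sample_id=16: ✗
sample_id=17: ✗
sample_id=18: ✓ → 878
sample_id=19: ✗
sample_id=20: ✗
sample_id=21: ✗
turbidity_min = MIN(878) = 878
—
[ph_sum: ph BETWEEN 3 AND 11 OR turbidity < 128]
sample_id=9: ✓ → 542
sample_id=10: ✓ → 788
sample_id=11: ✓ → 252
sample_id=12: ✗
sample_id=13: ✓ → 280
sample_id=14: ✓ → 173
sample_id=15: ✓ → 438
sample_id=16: ✓ → 636
sample_id=17: ✓ → 779
sample_id=18: ✗
sample_id=19: ✓ → 522
sample_id=20: ✗
sample_id=21: ✓ → 830
ph_sum = 542 + 788 + 252 + 280 + 173 + 438 + 636 + 779 + 522 + 830 = 5240

turbidity_min=878, ph_sum=5240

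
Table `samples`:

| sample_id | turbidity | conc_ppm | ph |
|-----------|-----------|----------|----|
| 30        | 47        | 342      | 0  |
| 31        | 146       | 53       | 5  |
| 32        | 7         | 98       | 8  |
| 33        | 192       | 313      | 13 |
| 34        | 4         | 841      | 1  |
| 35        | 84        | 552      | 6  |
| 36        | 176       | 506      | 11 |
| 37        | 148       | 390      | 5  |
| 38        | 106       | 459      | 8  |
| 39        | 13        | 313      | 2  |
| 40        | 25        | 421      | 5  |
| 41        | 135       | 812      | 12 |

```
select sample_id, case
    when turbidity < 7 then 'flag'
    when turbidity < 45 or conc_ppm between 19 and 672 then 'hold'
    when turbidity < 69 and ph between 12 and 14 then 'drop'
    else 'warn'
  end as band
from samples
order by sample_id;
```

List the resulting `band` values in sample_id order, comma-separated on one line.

hold, hold, hold, hold, flag, hold, hold, hold, hold, hold, hold, warn

sample_id=30: turbidity < 45 or conc_ppm between 19 and 672 → hold
sample_id=31: turbidity < 45 or conc_ppm between 19 and 672 → hold
sample_id=32: turbidity < 45 or conc_ppm between 19 and 672 → hold
sample_id=33: turbidity < 45 or conc_ppm between 19 and 672 → hold
sample_id=34: turbidity < 7 → flag
sample_id=35: turbidity < 45 or conc_ppm between 19 and 672 → hold
sample_id=36: turbidity < 45 or conc_ppm between 19 and 672 → hold
sample_id=37: turbidity < 45 or conc_ppm between 19 and 672 → hold
sample_id=38: turbidity < 45 or conc_ppm between 19 and 672 → hold
sample_id=39: turbidity < 45 or conc_ppm between 19 and 672 → hold
sample_id=40: turbidity < 45 or conc_ppm between 19 and 672 → hold
sample_id=41: ELSE → warn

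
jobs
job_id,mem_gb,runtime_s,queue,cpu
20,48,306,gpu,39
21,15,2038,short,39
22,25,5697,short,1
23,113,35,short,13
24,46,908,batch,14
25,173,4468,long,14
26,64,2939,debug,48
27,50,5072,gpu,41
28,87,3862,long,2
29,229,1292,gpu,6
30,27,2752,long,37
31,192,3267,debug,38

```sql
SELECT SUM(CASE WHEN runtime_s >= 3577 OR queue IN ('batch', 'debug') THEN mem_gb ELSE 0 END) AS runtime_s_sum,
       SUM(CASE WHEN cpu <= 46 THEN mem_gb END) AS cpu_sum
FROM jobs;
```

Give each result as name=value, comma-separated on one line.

runtime_s_sum=637, cpu_sum=1005

[runtime_s_sum: runtime_s >= 3577 OR queue IN ('batch', 'debug')]
job_id=20: ✗
job_id=21: ✗
job_id=22: ✓ → 25
job_id=23: ✗
job_id=24: ✓ → 46
job_id=25: ✓ → 173
job_id=26: ✓ → 64
job_id=27: ✓ → 50
job_id=28: ✓ → 87
job_id=29: ✗
job_id=30: ✗
job_id=31: ✓ → 192
runtime_s_sum = 25 + 46 + 173 + 64 + 50 + 87 + 192 = 637
—
[cpu_sum: cpu <= 46]
job_id=20: ✓ → 48
job_id=21: ✓ → 15
job_id=22: ✓ → 25
job_id=23: ✓ → 113
job_id=24: ✓ → 46
job_id=25: ✓ → 173
job_id=26: ✗
job_id=27: ✓ → 50
job_id=28: ✓ → 87
job_id=29: ✓ → 229
job_id=30: ✓ → 27
job_id=31: ✓ → 192
cpu_sum = 48 + 15 + 25 + 113 + 46 + 173 + 50 + 87 + 229 + 27 + 192 = 1005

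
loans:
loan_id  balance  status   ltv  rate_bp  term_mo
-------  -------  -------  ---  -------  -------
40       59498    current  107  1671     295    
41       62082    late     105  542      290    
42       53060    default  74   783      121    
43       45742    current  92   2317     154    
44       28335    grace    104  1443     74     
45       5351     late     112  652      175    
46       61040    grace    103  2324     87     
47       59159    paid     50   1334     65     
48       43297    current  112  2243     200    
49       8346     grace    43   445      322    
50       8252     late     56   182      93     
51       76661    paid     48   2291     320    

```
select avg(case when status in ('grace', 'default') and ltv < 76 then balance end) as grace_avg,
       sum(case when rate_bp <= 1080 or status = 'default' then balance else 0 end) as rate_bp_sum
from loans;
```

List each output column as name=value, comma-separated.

[grace_avg: status in ('grace', 'default') and ltv < 76]
loan_id=40: ✗
loan_id=41: ✗
loan_id=42: ✓ → 53060
loan_id=43: ✗
loan_id=44: ✗
loan_id=45: ✗
loan_id=46: ✗
loan_id=47: ✗
loan_id=48: ✗
loan_id=49: ✓ → 8346
loan_id=50: ✗
loan_id=51: ✗
grace_avg = (53060 + 8346) / 2 = 30703
—
[rate_bp_sum: rate_bp <= 1080 or status = 'default']
loan_id=40: ✗
loan_id=41: ✓ → 62082
loan_id=42: ✓ → 53060
loan_id=43: ✗
loan_id=44: ✗
loan_id=45: ✓ → 5351
loan_id=46: ✗
loan_id=47: ✗
loan_id=48: ✗
loan_id=49: ✓ → 8346
loan_id=50: ✓ → 8252
loan_id=51: ✗
rate_bp_sum = 62082 + 53060 + 5351 + 8346 + 8252 = 137091

grace_avg=30703, rate_bp_sum=137091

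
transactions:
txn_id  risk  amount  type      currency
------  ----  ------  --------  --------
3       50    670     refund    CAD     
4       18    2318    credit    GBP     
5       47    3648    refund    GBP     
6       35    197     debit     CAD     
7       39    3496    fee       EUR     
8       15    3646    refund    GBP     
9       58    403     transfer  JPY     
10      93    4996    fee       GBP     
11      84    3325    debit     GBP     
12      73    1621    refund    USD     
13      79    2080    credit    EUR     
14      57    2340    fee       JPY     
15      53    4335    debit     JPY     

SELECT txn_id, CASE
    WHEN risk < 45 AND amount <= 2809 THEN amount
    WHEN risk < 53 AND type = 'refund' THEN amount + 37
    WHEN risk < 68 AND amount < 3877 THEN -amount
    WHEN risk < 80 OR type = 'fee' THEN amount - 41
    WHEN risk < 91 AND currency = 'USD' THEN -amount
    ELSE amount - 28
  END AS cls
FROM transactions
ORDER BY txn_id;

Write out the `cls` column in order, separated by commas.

707, 2318, 3685, 197, -3496, 3683, -403, 4955, 3297, 1580, 2039, -2340, 4294

txn_id=3: risk < 53 AND type = 'refund' → 707
txn_id=4: risk < 45 AND amount <= 2809 → 2318
txn_id=5: risk < 53 AND type = 'refund' → 3685
txn_id=6: risk < 45 AND amount <= 2809 → 197
txn_id=7: risk < 68 AND amount < 3877 → -3496
txn_id=8: risk < 53 AND type = 'refund' → 3683
txn_id=9: risk < 68 AND amount < 3877 → -403
txn_id=10: risk < 80 OR type = 'fee' → 4955
txn_id=11: ELSE → 3297
txn_id=12: risk < 80 OR type = 'fee' → 1580
txn_id=13: risk < 80 OR type = 'fee' → 2039
txn_id=14: risk < 68 AND amount < 3877 → -2340
txn_id=15: risk < 80 OR type = 'fee' → 4294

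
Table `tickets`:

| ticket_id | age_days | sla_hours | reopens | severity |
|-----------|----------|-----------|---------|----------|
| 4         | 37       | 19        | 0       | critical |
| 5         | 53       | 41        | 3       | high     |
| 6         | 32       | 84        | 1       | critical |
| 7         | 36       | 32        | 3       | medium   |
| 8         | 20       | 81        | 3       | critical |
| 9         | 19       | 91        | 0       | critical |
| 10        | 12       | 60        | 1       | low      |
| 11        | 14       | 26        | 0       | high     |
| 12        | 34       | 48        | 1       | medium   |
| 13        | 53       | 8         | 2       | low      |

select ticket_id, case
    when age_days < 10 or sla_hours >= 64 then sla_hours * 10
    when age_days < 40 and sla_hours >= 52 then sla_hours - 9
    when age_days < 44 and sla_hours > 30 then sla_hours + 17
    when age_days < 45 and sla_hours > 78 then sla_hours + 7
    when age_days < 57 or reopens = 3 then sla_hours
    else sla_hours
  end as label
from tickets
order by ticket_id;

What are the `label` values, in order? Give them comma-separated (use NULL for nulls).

ticket_id=4: age_days < 57 or reopens = 3 → 19
ticket_id=5: age_days < 57 or reopens = 3 → 41
ticket_id=6: age_days < 10 or sla_hours >= 64 → 840
ticket_id=7: age_days < 44 and sla_hours > 30 → 49
ticket_id=8: age_days < 10 or sla_hours >= 64 → 810
ticket_id=9: age_days < 10 or sla_hours >= 64 → 910
ticket_id=10: age_days < 40 and sla_hours >= 52 → 51
ticket_id=11: age_days < 57 or reopens = 3 → 26
ticket_id=12: age_days < 44 and sla_hours > 30 → 65
ticket_id=13: age_days < 57 or reopens = 3 → 8

19, 41, 840, 49, 810, 910, 51, 26, 65, 8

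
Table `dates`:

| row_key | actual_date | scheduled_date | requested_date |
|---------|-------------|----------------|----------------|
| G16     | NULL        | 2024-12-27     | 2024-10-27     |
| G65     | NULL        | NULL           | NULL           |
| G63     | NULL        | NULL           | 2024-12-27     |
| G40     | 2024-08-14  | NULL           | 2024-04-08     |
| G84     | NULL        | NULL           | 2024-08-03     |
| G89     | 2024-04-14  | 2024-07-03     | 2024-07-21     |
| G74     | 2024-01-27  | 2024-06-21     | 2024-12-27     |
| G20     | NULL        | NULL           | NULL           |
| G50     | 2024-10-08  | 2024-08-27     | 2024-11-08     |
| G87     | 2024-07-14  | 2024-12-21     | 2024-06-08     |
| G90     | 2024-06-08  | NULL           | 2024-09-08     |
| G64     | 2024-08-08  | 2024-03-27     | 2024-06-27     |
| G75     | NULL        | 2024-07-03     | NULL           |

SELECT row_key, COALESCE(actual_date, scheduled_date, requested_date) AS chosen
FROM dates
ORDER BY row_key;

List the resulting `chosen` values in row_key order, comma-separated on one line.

2024-12-27, NULL, 2024-08-14, 2024-10-08, 2024-12-27, 2024-08-08, NULL, 2024-01-27, 2024-07-03, 2024-08-03, 2024-07-14, 2024-04-14, 2024-06-08

row_key=G16: actual_date=NULL, scheduled_date=2024-12-27 → 2024-12-27
row_key=G20: actual_date=NULL, scheduled_date=NULL, requested_date=NULL (all NULL) → NULL
row_key=G40: actual_date=2024-08-14 → 2024-08-14
row_key=G50: actual_date=2024-10-08 → 2024-10-08
row_key=G63: actual_date=NULL, scheduled_date=NULL, requested_date=2024-12-27 → 2024-12-27
row_key=G64: actual_date=2024-08-08 → 2024-08-08
row_key=G65: actual_date=NULL, scheduled_date=NULL, requested_date=NULL (all NULL) → NULL
row_key=G74: actual_date=2024-01-27 → 2024-01-27
row_key=G75: actual_date=NULL, scheduled_date=2024-07-03 → 2024-07-03
row_key=G84: actual_date=NULL, scheduled_date=NULL, requested_date=2024-08-03 → 2024-08-03
row_key=G87: actual_date=2024-07-14 → 2024-07-14
row_key=G89: actual_date=2024-04-14 → 2024-04-14
row_key=G90: actual_date=2024-06-08 → 2024-06-08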